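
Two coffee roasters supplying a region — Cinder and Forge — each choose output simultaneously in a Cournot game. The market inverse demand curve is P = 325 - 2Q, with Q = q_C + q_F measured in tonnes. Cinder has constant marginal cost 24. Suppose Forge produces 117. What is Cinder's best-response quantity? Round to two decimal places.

16.75

With the rival's output fixed at 117, Cinder's profit is π_C = (325 - 2·117 - 2q_C)q_C - (24q_C) = (91 - 2q_C)q_C - (24q_C).
∂π_C/∂q_C = 67 - 4q_C = 0, so q_C = 67/4.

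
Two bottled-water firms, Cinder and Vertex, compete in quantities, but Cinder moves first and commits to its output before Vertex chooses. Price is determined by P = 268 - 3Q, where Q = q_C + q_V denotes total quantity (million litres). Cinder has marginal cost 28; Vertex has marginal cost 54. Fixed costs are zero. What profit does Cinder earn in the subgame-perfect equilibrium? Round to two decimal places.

2948.17

Solve by backward induction. Given q_C, the follower Vertex maximises π_V = (268 - 3q_C - 3q_V)q_V - 54q_V.
Follower FOC: 214 - 3q_C - 6q_V = 0, so q_V(q_C) = (214 - 3q_C)/6.
Cinder substitutes q_V(q_C) into its own profit: π_C = q_C(268 - 3q_C - (214 - 3q_C)/2) - 28q_C = (161 - (3/2)q_C)q_C - 28q_C.
The leader's first-order condition 133 - 3q_C = 0 yields q_C = 133/3.
Then q_V = (214 - 3·(133/3))/6 = 27/2.
Price P = 268 - 3·(347/6) = 189/2.
Cinder's profit: (189/2 - 28)·(133/3) = 2948.1667.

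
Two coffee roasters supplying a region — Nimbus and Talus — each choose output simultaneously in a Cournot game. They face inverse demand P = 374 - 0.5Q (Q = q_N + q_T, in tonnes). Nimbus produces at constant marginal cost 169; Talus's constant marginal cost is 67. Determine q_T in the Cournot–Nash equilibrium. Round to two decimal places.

Nimbus's profit: π_N = (374 - 0.5Q)q_N - (169q_N). Setting ∂π_N/∂q_N = 0: 205 - q_N - (1/2)(q_T) = 0.
Talus's profit: π_T = (374 - 0.5Q)q_T - (67q_T). Setting ∂π_T/∂q_T = 0: 307 - q_T - (1/2)(q_N) = 0.
Best responses: q_N = (205 - (1/2)q_T), q_T = (307 - (1/2)q_N).
Solving the pair: q_N = 206/3, q_T = 818/3.

272.67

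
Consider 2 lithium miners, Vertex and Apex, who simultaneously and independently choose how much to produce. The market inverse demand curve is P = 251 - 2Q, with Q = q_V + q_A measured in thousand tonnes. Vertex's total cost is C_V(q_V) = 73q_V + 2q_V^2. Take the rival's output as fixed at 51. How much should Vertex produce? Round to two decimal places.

With the rival's output fixed at 51, Vertex's profit is π_V = (251 - 2·51 - 2q_V)q_V - (73q_V + 2q_V²) = (149 - 2q_V)q_V - (73q_V + 2q_V²).
∂π_V/∂q_V = 76 - 8q_V = 0, so q_V = 19/2.

9.50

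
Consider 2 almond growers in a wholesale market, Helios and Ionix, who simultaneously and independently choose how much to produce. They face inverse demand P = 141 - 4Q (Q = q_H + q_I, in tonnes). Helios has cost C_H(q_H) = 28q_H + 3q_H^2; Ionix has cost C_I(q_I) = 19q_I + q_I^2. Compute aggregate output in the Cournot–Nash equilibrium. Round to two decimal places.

Helios's profit: π_H = (141 - 4Q)q_H - (28q_H + 3q_H²). Setting ∂π_H/∂q_H = 0: 113 - 14q_H - 4(q_I) = 0.
Ionix's profit: π_I = (141 - 4Q)q_I - (19q_I + q_I²). Setting ∂π_I/∂q_I = 0: 122 - 10q_I - 4(q_H) = 0.
So q_H = (113 - 4q_I)/14 and q_I = (122 - 4q_H)/10.
Solving the pair: q_H = 321/62, q_I = 314/31.
Total output Q = 321/62 + 314/31 = 949/62.

15.31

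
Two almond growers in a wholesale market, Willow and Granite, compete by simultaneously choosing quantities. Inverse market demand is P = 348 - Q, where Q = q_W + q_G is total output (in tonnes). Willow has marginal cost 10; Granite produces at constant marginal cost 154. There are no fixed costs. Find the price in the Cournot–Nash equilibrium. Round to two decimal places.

170.67

Willow's profit: π_W = (348 - Q)q_W - (10q_W). Setting ∂π_W/∂q_W = 0: 338 - 2q_W - (q_G) = 0.
Granite's first-order condition: 194 - 2q_G - (q_W) = 0.
Rearranging gives the reaction functions q_W = (338 - q_G)/2 and q_G = (194 - q_W)/2.
Substituting one into the other gives q_W = 482/3 and q_G = 50/3.
Total output Q = 532/3, so price P = 348 - 532/3 = 512/3.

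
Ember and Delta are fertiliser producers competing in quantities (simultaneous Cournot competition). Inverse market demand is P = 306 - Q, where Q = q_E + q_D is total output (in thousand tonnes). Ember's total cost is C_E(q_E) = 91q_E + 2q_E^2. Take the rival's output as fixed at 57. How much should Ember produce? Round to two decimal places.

With the rival's output fixed at 57, Ember's profit is π_E = (306 - 57 - q_E)q_E - (91q_E + 2q_E²) = (249 - q_E)q_E - (91q_E + 2q_E²).
∂π_E/∂q_E = 158 - 6q_E = 0, so q_E = 79/3.

26.33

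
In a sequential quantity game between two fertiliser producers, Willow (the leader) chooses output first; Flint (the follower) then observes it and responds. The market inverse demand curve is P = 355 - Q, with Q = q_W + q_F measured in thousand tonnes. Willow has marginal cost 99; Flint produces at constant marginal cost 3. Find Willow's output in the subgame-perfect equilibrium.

The follower Flint best-responds to any q_W: π_F = (355 - Q)q_F - 3q_F.
Setting the follower's marginal profit to zero, 352 - q_W - 2q_F = 0, i.e. q_F = (352 - q_W)/2.
Willow substitutes q_F(q_W) into its own profit: π_W = q_W(355 - q_W - (352 - q_W)/2) - 99q_W = (179 - (1/2)q_W)q_W - 99q_W.
Leader FOC: 80 - q_W = 0, so q_W = 80.
Then q_F = (352 - 80)/2 = 136.

80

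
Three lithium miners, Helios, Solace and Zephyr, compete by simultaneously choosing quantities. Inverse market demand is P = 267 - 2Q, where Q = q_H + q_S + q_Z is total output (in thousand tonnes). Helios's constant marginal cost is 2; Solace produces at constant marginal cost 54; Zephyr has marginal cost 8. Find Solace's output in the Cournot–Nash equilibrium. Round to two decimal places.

14.38

Helios's profit: π_H = (267 - 2Q)q_H - (2q_H). Setting ∂π_H/∂q_H = 0: 265 - 4q_H - 2(q_S + q_Z) = 0.
Solace's profit: π_S = (267 - 2Q)q_S - (54q_S). Setting ∂π_S/∂q_S = 0: 213 - 4q_S - 2(q_H + q_Z) = 0.
Zephyr's profit: π_Z = (267 - 2Q)q_Z - (8q_Z). Setting ∂π_Z/∂q_Z = 0: 259 - 4q_Z - 2(q_H + q_S) = 0.
Adding the 3 first-order conditions: 737 − 8Q = 0, so Q = 737/8.
Back-substituting: q_H = (265 − 737/4)/2 = 323/8, q_S = (213 − 737/4)/2 = 115/8, q_Z = (259 − 737/4)/2 = 299/8.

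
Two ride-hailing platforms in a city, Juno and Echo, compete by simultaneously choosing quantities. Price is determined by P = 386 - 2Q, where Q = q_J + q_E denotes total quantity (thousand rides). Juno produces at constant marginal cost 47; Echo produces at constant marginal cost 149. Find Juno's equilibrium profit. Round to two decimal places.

Juno's profit: π_J = (386 - 2Q)q_J - (47q_J). Setting ∂π_J/∂q_J = 0: 339 - 4q_J - 2(q_E) = 0.
Echo's profit: π_E = (386 - 2Q)q_E - (149q_E). Setting ∂π_E/∂q_E = 0: 237 - 4q_E - 2(q_J) = 0.
Rearranging gives the reaction functions q_J = (339 - 2q_E)/4 and q_E = (237 - 2q_J)/4.
Substituting one into the other gives q_J = 147/2 and q_E = 45/2.
Price P = 386 - 2·96 = 194.
Juno's profit: (194 - 47)·(147/2) = 10804.5000.

10804.50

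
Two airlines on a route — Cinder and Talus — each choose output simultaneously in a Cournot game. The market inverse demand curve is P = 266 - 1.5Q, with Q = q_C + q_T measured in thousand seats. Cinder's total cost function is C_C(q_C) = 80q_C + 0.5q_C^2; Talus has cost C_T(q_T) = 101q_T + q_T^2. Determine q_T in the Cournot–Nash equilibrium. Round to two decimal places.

21.46

Cinder's profit: π_C = (266 - 1.5Q)q_C - (80q_C + (1/2)q_C²). Setting ∂π_C/∂q_C = 0: 186 - 4q_C - (3/2)(q_T) = 0.
Talus's first-order condition: 165 - 5q_T - (3/2)(q_C) = 0.
Rearranging gives the reaction functions q_C = (186 - (3/2)q_T)/4 and q_T = (165 - (3/2)q_C)/5.
Solving the pair: q_C = 38.4507, q_T = 1524/71.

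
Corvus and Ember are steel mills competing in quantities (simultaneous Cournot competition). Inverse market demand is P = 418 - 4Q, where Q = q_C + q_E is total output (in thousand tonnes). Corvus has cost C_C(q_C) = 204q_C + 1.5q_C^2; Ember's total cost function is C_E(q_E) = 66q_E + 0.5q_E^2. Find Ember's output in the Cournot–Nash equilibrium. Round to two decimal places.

36.34

Corvus's profit: π_C = (418 - 4Q)q_C - (204q_C + (3/2)q_C²). Setting ∂π_C/∂q_C = 0: 214 - 11q_C - 4(q_E) = 0.
Ember's first-order condition: 352 - 9q_E - 4(q_C) = 0.
So q_C = (214 - 4q_E)/11 and q_E = (352 - 4q_C)/9.
Substituting one into the other gives q_C = 518/83 and q_E = 36.3373.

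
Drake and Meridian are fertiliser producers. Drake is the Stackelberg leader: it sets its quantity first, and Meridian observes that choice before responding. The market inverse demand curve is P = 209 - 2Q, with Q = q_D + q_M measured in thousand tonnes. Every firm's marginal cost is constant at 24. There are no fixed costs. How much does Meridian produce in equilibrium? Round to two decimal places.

The follower Meridian best-responds to any q_D: π_M = (209 - 2Q)q_M - 24q_M.
Setting the follower's marginal profit to zero, 185 - 2q_D - 4q_M = 0, i.e. q_M = (185 - 2q_D)/4.
Drake substitutes q_M(q_D) into its own profit: π_D = q_D(209 - 2q_D - (185 - 2q_D)/2) - 24q_D = (233/2 - q_D)q_D - 24q_D.
Maximising: ∂π_D/∂q_D = 185/2 - 2q_D = 0, giving q_D = 185/4.
Then q_M = (185 - 2·(185/4))/4 = 185/8.

23.13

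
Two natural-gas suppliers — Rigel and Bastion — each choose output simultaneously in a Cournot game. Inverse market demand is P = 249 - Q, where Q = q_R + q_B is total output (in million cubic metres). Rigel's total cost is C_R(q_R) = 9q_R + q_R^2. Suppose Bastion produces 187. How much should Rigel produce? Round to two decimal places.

With the rival's output fixed at 187, Rigel's profit is π_R = (249 - 187 - q_R)q_R - (9q_R + q_R²) = (62 - q_R)q_R - (9q_R + q_R²).
∂π_R/∂q_R = 53 - 4q_R = 0, so q_R = 53/4.

13.25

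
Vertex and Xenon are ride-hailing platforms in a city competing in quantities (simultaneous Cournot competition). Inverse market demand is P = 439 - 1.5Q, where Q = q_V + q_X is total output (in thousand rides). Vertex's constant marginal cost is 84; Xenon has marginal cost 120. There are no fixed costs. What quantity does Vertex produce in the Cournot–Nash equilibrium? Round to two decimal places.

86.89

Vertex's profit: π_V = (439 - 1.5Q)q_V - (84q_V). Setting ∂π_V/∂q_V = 0: 355 - 3q_V - (3/2)(q_X) = 0.
Xenon's profit: π_X = (439 - 1.5Q)q_X - (120q_X). Setting ∂π_X/∂q_X = 0: 319 - 3q_X - (3/2)(q_V) = 0.
Rearranging gives the reaction functions q_V = (355 - (3/2)q_X)/3 and q_X = (319 - (3/2)q_V)/3.
Substituting one into the other gives q_V = 782/9 and q_X = 566/9.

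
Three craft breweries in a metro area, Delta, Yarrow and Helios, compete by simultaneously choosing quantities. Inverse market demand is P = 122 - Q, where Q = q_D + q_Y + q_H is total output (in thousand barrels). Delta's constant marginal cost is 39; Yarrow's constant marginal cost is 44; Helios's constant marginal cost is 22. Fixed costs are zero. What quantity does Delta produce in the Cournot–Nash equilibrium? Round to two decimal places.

17.75

Delta's profit: π_D = (122 - Q)q_D - (39q_D). Setting ∂π_D/∂q_D = 0: 83 - 2q_D - (q_Y + q_H) = 0.
Yarrow's profit: π_Y = (122 - Q)q_Y - (44q_Y). Setting ∂π_Y/∂q_Y = 0: 78 - 2q_Y - (q_D + q_H) = 0.
Helios's profit: π_H = (122 - Q)q_H - (22q_H). Setting ∂π_H/∂q_H = 0: 100 - 2q_H - (q_D + q_Y) = 0.
Summing all 3 equations gives 261 − 4Q = 0, hence Q = 261/4.
Back-substituting: q_D = (83 − 261/4) = 71/4, q_Y = (78 − 261/4) = 51/4, q_H = (100 − 261/4) = 139/4.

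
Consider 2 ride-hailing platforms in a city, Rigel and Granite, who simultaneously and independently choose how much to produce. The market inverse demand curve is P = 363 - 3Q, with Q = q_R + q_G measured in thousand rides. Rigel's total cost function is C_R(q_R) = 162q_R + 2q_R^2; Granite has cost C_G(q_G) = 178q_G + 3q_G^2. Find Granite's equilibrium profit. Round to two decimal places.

757.25

Rigel's profit: π_R = (363 - 3Q)q_R - (162q_R + 2q_R²). Setting ∂π_R/∂q_R = 0: 201 - 10q_R - 3(q_G) = 0.
Granite's first-order condition: 185 - 12q_G - 3(q_R) = 0.
So q_R = (201 - 3q_G)/10 and q_G = (185 - 3q_R)/12.
Solving the pair: q_R = 619/37, q_G = 1247/111.
Price P = 363 - 3·27.9640 = 279.1081.
Granite's profit: 279.1081·(1247/111) - 178·(1247/111) - 3(1247/111)² = 757.2481.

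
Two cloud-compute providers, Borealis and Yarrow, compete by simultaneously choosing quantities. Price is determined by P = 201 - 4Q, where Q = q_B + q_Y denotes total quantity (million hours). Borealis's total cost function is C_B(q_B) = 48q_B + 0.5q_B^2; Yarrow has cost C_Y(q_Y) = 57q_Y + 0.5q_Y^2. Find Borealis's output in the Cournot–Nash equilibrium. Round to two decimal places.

Borealis's profit: π_B = (201 - 4Q)q_B - (48q_B + (1/2)q_B²). Setting ∂π_B/∂q_B = 0: 153 - 9q_B - 4(q_Y) = 0.
Yarrow's profit: π_Y = (201 - 4Q)q_Y - (57q_Y + (1/2)q_Y²). Setting ∂π_Y/∂q_Y = 0: 144 - 9q_Y - 4(q_B) = 0.
So q_B = (153 - 4q_Y)/9 and q_Y = (144 - 4q_B)/9.
Solving the pair: q_B = 801/65, q_Y = 684/65.

12.32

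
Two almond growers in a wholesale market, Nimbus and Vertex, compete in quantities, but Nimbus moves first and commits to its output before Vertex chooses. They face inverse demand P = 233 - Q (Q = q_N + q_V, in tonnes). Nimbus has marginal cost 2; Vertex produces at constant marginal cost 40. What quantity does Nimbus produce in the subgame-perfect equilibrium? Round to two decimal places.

134.50

The follower Vertex best-responds to any q_N: π_V = (233 - Q)q_V - 40q_V.
∂π_V/∂q_V = 193 - q_N - 2q_V = 0 gives the reaction function q_V = (193 - q_N)/2.
Nimbus substitutes q_V(q_N) into its own profit: π_N = q_N(233 - q_N - (193 - q_N)/2) - 2q_N = (273/2 - (1/2)q_N)q_N - 2q_N.
Leader FOC: 269/2 - q_N = 0, so q_N = 269/2.
Then q_V = (193 - 269/2)/2 = 117/4.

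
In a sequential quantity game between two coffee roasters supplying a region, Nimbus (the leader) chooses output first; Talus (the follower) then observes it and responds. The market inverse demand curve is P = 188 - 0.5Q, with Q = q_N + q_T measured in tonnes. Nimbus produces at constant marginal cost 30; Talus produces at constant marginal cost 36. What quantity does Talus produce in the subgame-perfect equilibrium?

Solve by backward induction. Given q_N, the follower Talus maximises π_T = (188 - (1/2)q_N - (1/2)q_T)q_T - 36q_T.
∂π_T/∂q_T = 152 - (1/2)q_N - q_T = 0 gives the reaction function q_T = (152 - (1/2)q_N).
The leader anticipates this reaction. Substituting into P = 188 - 0.5Q gives P = 112 - (1/4)q_N, so π_N = (112 - (1/4)q_N)q_N - 30q_N.
Maximising: ∂π_N/∂q_N = 82 - (1/2)q_N = 0, giving q_N = 164.
Then q_T = (152 - (1/2)·164) = 70.

70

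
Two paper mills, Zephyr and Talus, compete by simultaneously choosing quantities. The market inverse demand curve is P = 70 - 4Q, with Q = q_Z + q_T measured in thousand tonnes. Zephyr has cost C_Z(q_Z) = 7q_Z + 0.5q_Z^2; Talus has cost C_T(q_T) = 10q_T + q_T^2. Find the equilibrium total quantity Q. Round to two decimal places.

Zephyr's profit: π_Z = (70 - 4Q)q_Z - (7q_Z + (1/2)q_Z²). Setting ∂π_Z/∂q_Z = 0: 63 - 9q_Z - 4(q_T) = 0.
Talus's profit: π_T = (70 - 4Q)q_T - (10q_T + q_T²). Setting ∂π_T/∂q_T = 0: 60 - 10q_T - 4(q_Z) = 0.
Best responses: q_Z = (63 - 4q_T)/9, q_T = (60 - 4q_Z)/10.
Substituting one into the other gives q_Z = 195/37 and q_T = 144/37.
Total output Q = 195/37 + 144/37 = 339/37.

9.16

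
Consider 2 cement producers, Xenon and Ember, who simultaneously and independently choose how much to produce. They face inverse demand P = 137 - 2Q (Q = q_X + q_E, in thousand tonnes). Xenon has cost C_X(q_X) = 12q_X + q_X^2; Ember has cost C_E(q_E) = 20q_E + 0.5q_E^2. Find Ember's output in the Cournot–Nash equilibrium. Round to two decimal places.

17.38

Xenon's profit: π_X = (137 - 2Q)q_X - (12q_X + q_X²). Setting ∂π_X/∂q_X = 0: 125 - 6q_X - 2(q_E) = 0.
Ember's profit: π_E = (137 - 2Q)q_E - (20q_E + (1/2)q_E²). Setting ∂π_E/∂q_E = 0: 117 - 5q_E - 2(q_X) = 0.
So q_X = (125 - 2q_E)/6 and q_E = (117 - 2q_X)/5.
Substituting one into the other gives q_X = 391/26 and q_E = 226/13.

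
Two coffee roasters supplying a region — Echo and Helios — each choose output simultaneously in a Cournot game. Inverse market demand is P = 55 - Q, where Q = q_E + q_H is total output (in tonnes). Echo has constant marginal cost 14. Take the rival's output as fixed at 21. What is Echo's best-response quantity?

10

With the rival's output fixed at 21, Echo's profit is π_E = (55 - 21 - q_E)q_E - (14q_E) = (34 - q_E)q_E - (14q_E).
∂π_E/∂q_E = 20 - 2q_E = 0, so q_E = 10.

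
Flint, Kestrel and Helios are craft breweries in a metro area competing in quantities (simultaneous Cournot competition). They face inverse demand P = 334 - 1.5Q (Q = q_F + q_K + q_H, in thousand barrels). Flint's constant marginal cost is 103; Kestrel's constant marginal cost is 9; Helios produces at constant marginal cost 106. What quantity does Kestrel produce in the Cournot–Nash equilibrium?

86

Flint's profit: π_F = (334 - 1.5Q)q_F - (103q_F). Setting ∂π_F/∂q_F = 0: 231 - 3q_F - (3/2)(q_K + q_H) = 0.
Kestrel's first-order condition: 325 - 3q_K - (3/2)(q_F + q_H) = 0.
Helios's profit: π_H = (334 - 1.5Q)q_H - (106q_H). Setting ∂π_H/∂q_H = 0: 228 - 3q_H - (3/2)(q_F + q_K) = 0.
Adding the 3 conditions: 784 − 3Q − 3Q = 0, i.e. Q = 392/3.
Back-substituting: q_F = (231 − 196)/(3/2) = 70/3, q_K = (325 − 196)/(3/2) = 86, q_H = (228 − 196)/(3/2) = 64/3.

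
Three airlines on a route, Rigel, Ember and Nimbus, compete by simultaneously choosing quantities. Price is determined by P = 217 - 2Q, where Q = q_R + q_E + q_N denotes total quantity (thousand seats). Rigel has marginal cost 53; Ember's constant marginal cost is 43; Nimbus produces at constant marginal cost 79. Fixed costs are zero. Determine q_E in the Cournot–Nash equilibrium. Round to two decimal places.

27.50

Rigel's profit: π_R = (217 - 2Q)q_R - (53q_R). Setting ∂π_R/∂q_R = 0: 164 - 4q_R - 2(q_E + q_N) = 0.
Ember's first-order condition: 174 - 4q_E - 2(q_R + q_N) = 0.
Nimbus's profit: π_N = (217 - 2Q)q_N - (79q_N). Setting ∂π_N/∂q_N = 0: 138 - 4q_N - 2(q_R + q_E) = 0.
Adding the 3 conditions: 476 − 4Q − 4Q = 0, i.e. Q = 119/2.
Back-substituting: q_R = (164 − 119)/2 = 45/2, q_E = (174 − 119)/2 = 55/2, q_N = (138 − 119)/2 = 19/2.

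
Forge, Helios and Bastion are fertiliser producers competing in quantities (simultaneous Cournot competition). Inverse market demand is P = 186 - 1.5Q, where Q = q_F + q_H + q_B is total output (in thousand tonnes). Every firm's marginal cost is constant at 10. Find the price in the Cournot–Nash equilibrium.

A representative firm's profit is π_i = q_i(186 - 1.5Q) - 10q_i.
First-order condition (treating rivals' output as given): 176 - 3q_i - (3/2)·Σ_{j≠i} q_j = 0.
With identical firms every q_j equals q_i, so Σ_{j≠i} q_j = 2q_i and 176 = 6q_i, giving q_i = 88/3.
Total output Q = 88, so price P = 186 - (3/2)·88 = 54.

54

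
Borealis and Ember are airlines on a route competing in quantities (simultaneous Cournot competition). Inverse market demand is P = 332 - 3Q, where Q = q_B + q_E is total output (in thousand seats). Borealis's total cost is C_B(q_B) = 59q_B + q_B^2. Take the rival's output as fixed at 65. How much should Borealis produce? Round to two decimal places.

With the rival's output fixed at 65, Borealis's profit is π_B = (332 - 3·65 - 3q_B)q_B - (59q_B + q_B²) = (137 - 3q_B)q_B - (59q_B + q_B²).
∂π_B/∂q_B = 78 - 8q_B = 0, so q_B = 39/4.

9.75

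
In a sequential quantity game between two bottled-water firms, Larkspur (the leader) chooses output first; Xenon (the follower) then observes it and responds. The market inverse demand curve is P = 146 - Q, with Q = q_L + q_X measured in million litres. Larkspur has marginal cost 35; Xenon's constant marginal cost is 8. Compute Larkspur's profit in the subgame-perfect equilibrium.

882

Solve by backward induction. Given q_L, the follower Xenon maximises π_X = (146 - q_L - q_X)q_X - 8q_X.
Setting the follower's marginal profit to zero, 138 - q_L - 2q_X = 0, i.e. q_X = (138 - q_L)/2.
Larkspur substitutes q_X(q_L) into its own profit: π_L = q_L(146 - q_L - (138 - q_L)/2) - 35q_L = (77 - (1/2)q_L)q_L - 35q_L.
Maximising: ∂π_L/∂q_L = 42 - q_L = 0, giving q_L = 42.
Then q_X = (138 - 42)/2 = 48.
Price P = 146 - 90 = 56.
Larkspur's profit: (56 - 35)·42 = 882.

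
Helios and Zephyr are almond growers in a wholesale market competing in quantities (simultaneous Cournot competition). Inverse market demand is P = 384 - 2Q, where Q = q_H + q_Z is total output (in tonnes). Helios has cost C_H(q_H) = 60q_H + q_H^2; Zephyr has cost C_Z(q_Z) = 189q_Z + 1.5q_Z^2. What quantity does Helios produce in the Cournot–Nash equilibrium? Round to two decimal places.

49.42

Helios's profit: π_H = (384 - 2Q)q_H - (60q_H + q_H²). Setting ∂π_H/∂q_H = 0: 324 - 6q_H - 2(q_Z) = 0.
Zephyr's first-order condition: 195 - 7q_Z - 2(q_H) = 0.
So q_H = (324 - 2q_Z)/6 and q_Z = (195 - 2q_H)/7.
Solving the pair: q_H = 939/19, q_Z = 261/19.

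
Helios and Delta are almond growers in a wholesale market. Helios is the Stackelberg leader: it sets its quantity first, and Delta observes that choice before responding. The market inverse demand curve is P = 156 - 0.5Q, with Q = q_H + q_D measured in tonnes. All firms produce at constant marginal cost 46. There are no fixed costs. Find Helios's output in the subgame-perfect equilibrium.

110

Solve by backward induction. Given q_H, the follower Delta maximises π_D = (156 - (1/2)q_H - (1/2)q_D)q_D - 46q_D.
Setting the follower's marginal profit to zero, 110 - (1/2)q_H - q_D = 0, i.e. q_D = (110 - (1/2)q_H).
Helios substitutes q_D(q_H) into its own profit: π_H = q_H(156 - (1/2)q_H - (110 - (1/2)q_H)/2) - 46q_H = (101 - (1/4)q_H)q_H - 46q_H.
Leader FOC: 55 - (1/2)q_H = 0, so q_H = 110.
Then q_D = (110 - (1/2)·110) = 55.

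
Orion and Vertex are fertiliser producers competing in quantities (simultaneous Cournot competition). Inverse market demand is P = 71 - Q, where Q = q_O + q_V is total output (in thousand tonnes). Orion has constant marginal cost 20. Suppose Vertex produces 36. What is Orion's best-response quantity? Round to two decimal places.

With the rival's output fixed at 36, Orion's profit is π_O = (71 - 36 - q_O)q_O - (20q_O) = (35 - q_O)q_O - (20q_O).
∂π_O/∂q_O = 15 - 2q_O = 0, so q_O = 15/2.

7.50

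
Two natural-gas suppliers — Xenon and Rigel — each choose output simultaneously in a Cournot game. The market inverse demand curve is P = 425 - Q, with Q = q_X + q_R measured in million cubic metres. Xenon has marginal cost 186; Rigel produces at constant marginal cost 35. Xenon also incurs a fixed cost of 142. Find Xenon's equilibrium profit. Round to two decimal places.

Xenon's profit: π_X = (425 - Q)q_X - (186q_X). Setting ∂π_X/∂q_X = 0: 239 - 2q_X - (q_R) = 0.
Rigel's first-order condition: 390 - 2q_R - (q_X) = 0.
Best responses: q_X = (239 - q_R)/2, q_R = (390 - q_X)/2.
Substituting one into the other gives q_X = 88/3 and q_R = 541/3.
Price P = 425 - 629/3 = 646/3.
Xenon's profit: (646/3 - 186)·(88/3) - 142 = 718.4444.

718.44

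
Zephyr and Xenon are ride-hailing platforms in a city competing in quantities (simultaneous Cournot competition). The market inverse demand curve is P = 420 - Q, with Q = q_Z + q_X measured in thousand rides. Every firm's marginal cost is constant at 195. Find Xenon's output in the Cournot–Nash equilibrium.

75

A representative firm's profit is π_i = q_i(420 - Q) - 195q_i.
First-order condition (treating rivals' output as given): 225 - 2q_i - q_j = 0.
By symmetry each firm produces the same amount; substituting q_j = q_i yields q_i = 225/3 = 75.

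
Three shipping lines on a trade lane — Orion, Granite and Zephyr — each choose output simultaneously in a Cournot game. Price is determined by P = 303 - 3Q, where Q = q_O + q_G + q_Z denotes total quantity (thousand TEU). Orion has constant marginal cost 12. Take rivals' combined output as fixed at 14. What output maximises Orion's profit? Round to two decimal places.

With rivals' combined output fixed at 14, Orion's profit is π_O = (303 - 3·14 - 3q_O)q_O - (12q_O) = (261 - 3q_O)q_O - (12q_O).
∂π_O/∂q_O = 249 - 6q_O = 0, so q_O = 83/2.

41.50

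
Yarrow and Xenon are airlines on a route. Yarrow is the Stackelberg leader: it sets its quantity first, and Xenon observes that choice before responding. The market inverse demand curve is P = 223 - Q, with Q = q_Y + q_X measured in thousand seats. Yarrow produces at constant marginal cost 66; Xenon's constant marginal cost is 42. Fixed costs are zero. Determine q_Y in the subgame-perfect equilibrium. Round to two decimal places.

66.50

The follower Xenon best-responds to any q_Y: π_X = (223 - Q)q_X - 42q_X.
Follower FOC: 181 - q_Y - 2q_X = 0, so q_X(q_Y) = (181 - q_Y)/2.
The leader anticipates this reaction. Substituting into P = 223 - Q gives P = 265/2 - (1/2)q_Y, so π_Y = (265/2 - (1/2)q_Y)q_Y - 66q_Y.
Leader FOC: 133/2 - q_Y = 0, so q_Y = 133/2.
Then q_X = (181 - 133/2)/2 = 229/4.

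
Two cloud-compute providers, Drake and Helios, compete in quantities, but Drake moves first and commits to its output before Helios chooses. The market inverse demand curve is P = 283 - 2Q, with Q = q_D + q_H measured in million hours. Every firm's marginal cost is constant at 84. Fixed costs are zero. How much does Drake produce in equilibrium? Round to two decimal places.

Solve by backward induction. Given q_D, the follower Helios maximises π_H = (283 - 2q_D - 2q_H)q_H - 84q_H.
Setting the follower's marginal profit to zero, 199 - 2q_D - 4q_H = 0, i.e. q_H = (199 - 2q_D)/4.
The leader anticipates this reaction. Substituting into P = 283 - 2Q gives P = 367/2 - q_D, so π_D = (367/2 - q_D)q_D - 84q_D.
Maximising: ∂π_D/∂q_D = 199/2 - 2q_D = 0, giving q_D = 199/4.
Then q_H = (199 - 2·(199/4))/4 = 199/8.

49.75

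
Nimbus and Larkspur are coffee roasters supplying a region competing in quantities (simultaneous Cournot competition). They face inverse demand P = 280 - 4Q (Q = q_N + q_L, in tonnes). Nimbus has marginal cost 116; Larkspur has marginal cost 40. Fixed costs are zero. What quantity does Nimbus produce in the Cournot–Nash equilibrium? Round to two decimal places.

Nimbus's profit: π_N = (280 - 4Q)q_N - (116q_N). Setting ∂π_N/∂q_N = 0: 164 - 8q_N - 4(q_L) = 0.
Larkspur's profit: π_L = (280 - 4Q)q_L - (40q_L). Setting ∂π_L/∂q_L = 0: 240 - 8q_L - 4(q_N) = 0.
Rearranging gives the reaction functions q_N = (164 - 4q_L)/8 and q_L = (240 - 4q_N)/8.
Substituting one into the other gives q_N = 22/3 and q_L = 79/3.

7.33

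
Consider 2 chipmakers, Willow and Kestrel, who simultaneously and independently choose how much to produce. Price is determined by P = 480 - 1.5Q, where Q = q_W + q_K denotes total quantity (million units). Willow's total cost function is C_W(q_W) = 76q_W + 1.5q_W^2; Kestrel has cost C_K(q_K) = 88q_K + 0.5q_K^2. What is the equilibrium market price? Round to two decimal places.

Willow's profit: π_W = (480 - 1.5Q)q_W - (76q_W + (3/2)q_W²). Setting ∂π_W/∂q_W = 0: 404 - 6q_W - (3/2)(q_K) = 0.
Kestrel's first-order condition: 392 - 4q_K - (3/2)(q_W) = 0.
Best responses: q_W = (404 - (3/2)q_K)/6, q_K = (392 - (3/2)q_W)/4.
Solving the pair: q_W = 47.2644, q_K = 80.2759.
Total output Q = 127.5402, so price P = 480 - (3/2)·127.5402 = 288.6897.

288.69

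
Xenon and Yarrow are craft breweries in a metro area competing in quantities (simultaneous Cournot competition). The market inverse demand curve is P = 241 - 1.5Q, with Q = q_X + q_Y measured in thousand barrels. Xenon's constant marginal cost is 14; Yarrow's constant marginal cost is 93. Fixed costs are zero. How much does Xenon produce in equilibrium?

68

Xenon's profit: π_X = (241 - 1.5Q)q_X - (14q_X). Setting ∂π_X/∂q_X = 0: 227 - 3q_X - (3/2)(q_Y) = 0.
Yarrow's profit: π_Y = (241 - 1.5Q)q_Y - (93q_Y). Setting ∂π_Y/∂q_Y = 0: 148 - 3q_Y - (3/2)(q_X) = 0.
So q_X = (227 - (3/2)q_Y)/3 and q_Y = (148 - (3/2)q_X)/3.
Substituting one into the other gives q_X = 68 and q_Y = 46/3.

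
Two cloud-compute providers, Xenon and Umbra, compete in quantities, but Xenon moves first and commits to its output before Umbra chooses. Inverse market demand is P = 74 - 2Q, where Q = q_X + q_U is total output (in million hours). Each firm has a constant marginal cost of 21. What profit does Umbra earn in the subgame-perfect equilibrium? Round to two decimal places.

87.78

The follower Umbra best-responds to any q_X: π_U = (74 - 2Q)q_U - 21q_U.
∂π_U/∂q_U = 53 - 2q_X - 4q_U = 0 gives the reaction function q_U = (53 - 2q_X)/4.
Xenon substitutes q_U(q_X) into its own profit: π_X = q_X(74 - 2q_X - (53 - 2q_X)/2) - 21q_X = (95/2 - q_X)q_X - 21q_X.
The leader's first-order condition 53/2 - 2q_X = 0 yields q_X = 53/4.
Then q_U = (53 - 2·(53/4))/4 = 53/8.
Price P = 74 - 2·(159/8) = 137/4.
Umbra's profit: (137/4 - 21)·(53/8) = 87.7813.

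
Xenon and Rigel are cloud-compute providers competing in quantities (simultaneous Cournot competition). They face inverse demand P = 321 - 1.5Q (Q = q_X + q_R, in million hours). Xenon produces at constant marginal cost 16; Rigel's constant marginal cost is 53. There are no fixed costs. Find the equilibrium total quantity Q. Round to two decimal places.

Xenon's profit: π_X = (321 - 1.5Q)q_X - (16q_X). Setting ∂π_X/∂q_X = 0: 305 - 3q_X - (3/2)(q_R) = 0.
Rigel's profit: π_R = (321 - 1.5Q)q_R - (53q_R). Setting ∂π_R/∂q_R = 0: 268 - 3q_R - (3/2)(q_X) = 0.
Rearranging gives the reaction functions q_X = (305 - (3/2)q_R)/3 and q_R = (268 - (3/2)q_X)/3.
Substituting one into the other gives q_X = 76 and q_R = 154/3.
Total output Q = 76 + 154/3 = 382/3.

127.33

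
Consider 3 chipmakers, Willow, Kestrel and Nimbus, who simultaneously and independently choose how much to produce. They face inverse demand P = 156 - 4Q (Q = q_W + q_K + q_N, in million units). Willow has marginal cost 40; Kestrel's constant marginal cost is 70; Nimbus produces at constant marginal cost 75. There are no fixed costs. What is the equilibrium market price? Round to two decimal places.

85.25

Willow's profit: π_W = (156 - 4Q)q_W - (40q_W). Setting ∂π_W/∂q_W = 0: 116 - 8q_W - 4(q_K + q_N) = 0.
Kestrel's first-order condition: 86 - 8q_K - 4(q_W + q_N) = 0.
Nimbus's first-order condition: 81 - 8q_N - 4(q_W + q_K) = 0.
Adding the 3 conditions: 283 − 8Q − 8Q = 0, i.e. Q = 283/16.
Back-substituting: q_W = (116 − 283/4)/4 = 181/16, q_K = (86 − 283/4)/4 = 61/16, q_N = (81 − 283/4)/4 = 41/16.
Total output Q = 283/16, so price P = 156 - 4·(283/16) = 341/4.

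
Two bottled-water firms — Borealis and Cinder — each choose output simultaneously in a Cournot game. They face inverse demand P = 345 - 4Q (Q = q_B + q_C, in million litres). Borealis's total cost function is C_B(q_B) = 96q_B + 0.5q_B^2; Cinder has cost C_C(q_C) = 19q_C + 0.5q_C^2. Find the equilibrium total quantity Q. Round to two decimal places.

44.23

Borealis's profit: π_B = (345 - 4Q)q_B - (96q_B + (1/2)q_B²). Setting ∂π_B/∂q_B = 0: 249 - 9q_B - 4(q_C) = 0.
Cinder's first-order condition: 326 - 9q_C - 4(q_B) = 0.
Rearranging gives the reaction functions q_B = (249 - 4q_C)/9 and q_C = (326 - 4q_B)/9.
Solving the pair: q_B = 937/65, q_C = 1938/65.
Total output Q = 937/65 + 1938/65 = 575/13.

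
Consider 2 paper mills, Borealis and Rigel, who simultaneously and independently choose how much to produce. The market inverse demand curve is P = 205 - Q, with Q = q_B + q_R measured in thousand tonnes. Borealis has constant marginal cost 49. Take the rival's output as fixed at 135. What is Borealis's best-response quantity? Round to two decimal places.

10.50

With the rival's output fixed at 135, Borealis's profit is π_B = (205 - 135 - q_B)q_B - (49q_B) = (70 - q_B)q_B - (49q_B).
∂π_B/∂q_B = 21 - 2q_B = 0, so q_B = 21/2.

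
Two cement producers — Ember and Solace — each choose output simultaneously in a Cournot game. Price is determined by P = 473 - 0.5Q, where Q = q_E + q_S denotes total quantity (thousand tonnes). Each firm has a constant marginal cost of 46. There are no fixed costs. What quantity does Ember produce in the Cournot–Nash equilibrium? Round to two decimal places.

284.67

Each firm earns π_i = (473 - 0.5Q)q_i - 46q_i.
Setting ∂π_i/∂q_i = 0 with rivals' quantities fixed: 427 - q_i - (1/2)q_j = 0.
With identical firms every q_j equals q_i, so q_j = q_i and 427 = (3/2)q_i, giving q_i = 854/3.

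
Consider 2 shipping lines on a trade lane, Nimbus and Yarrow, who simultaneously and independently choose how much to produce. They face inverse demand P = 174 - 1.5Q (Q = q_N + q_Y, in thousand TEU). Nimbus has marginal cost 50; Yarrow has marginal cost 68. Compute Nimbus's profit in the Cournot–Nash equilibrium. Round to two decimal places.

Nimbus's profit: π_N = (174 - 1.5Q)q_N - (50q_N). Setting ∂π_N/∂q_N = 0: 124 - 3q_N - (3/2)(q_Y) = 0.
Yarrow's profit: π_Y = (174 - 1.5Q)q_Y - (68q_Y). Setting ∂π_Y/∂q_Y = 0: 106 - 3q_Y - (3/2)(q_N) = 0.
Rearranging gives the reaction functions q_N = (124 - (3/2)q_Y)/3 and q_Y = (106 - (3/2)q_N)/3.
Solving the pair: q_N = 284/9, q_Y = 176/9.
Price P = 174 - (3/2)·(460/9) = 292/3.
Nimbus's profit: (292/3 - 50)·(284/9) = 1493.6296.

1493.63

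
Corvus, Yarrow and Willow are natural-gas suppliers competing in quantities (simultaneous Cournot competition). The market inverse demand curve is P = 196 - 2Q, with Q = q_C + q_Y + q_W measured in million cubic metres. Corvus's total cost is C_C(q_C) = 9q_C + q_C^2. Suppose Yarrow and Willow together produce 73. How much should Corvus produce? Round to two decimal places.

6.83

With rivals' combined output fixed at 73, Corvus's profit is π_C = (196 - 2·73 - 2q_C)q_C - (9q_C + q_C²) = (50 - 2q_C)q_C - (9q_C + q_C²).
∂π_C/∂q_C = 41 - 6q_C = 0, so q_C = 41/6.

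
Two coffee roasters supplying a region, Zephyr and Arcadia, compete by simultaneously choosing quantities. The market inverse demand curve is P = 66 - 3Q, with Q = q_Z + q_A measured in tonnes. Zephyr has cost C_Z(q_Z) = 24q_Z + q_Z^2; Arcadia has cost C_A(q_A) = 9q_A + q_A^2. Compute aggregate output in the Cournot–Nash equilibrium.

9

Zephyr's profit: π_Z = (66 - 3Q)q_Z - (24q_Z + q_Z²). Setting ∂π_Z/∂q_Z = 0: 42 - 8q_Z - 3(q_A) = 0.
Arcadia's first-order condition: 57 - 8q_A - 3(q_Z) = 0.
Rearranging gives the reaction functions q_Z = (42 - 3q_A)/8 and q_A = (57 - 3q_Z)/8.
Substituting one into the other gives q_Z = 3 and q_A = 6.
Total output Q = 3 + 6 = 9.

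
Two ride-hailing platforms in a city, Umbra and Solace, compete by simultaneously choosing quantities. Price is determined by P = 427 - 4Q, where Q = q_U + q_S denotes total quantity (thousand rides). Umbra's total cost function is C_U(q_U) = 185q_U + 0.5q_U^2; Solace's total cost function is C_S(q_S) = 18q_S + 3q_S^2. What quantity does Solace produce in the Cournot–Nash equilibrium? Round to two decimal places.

24.66

Umbra's profit: π_U = (427 - 4Q)q_U - (185q_U + (1/2)q_U²). Setting ∂π_U/∂q_U = 0: 242 - 9q_U - 4(q_S) = 0.
Solace's first-order condition: 409 - 14q_S - 4(q_U) = 0.
Rearranging gives the reaction functions q_U = (242 - 4q_S)/9 and q_S = (409 - 4q_U)/14.
Solving the pair: q_U = 876/55, q_S = 24.6636.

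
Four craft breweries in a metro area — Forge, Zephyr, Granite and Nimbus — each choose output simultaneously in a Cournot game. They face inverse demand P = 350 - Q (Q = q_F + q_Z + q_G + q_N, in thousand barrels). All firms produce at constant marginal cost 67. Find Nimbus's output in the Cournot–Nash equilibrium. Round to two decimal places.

56.60

Each firm earns π_i = (350 - Q)q_i - 67q_i.
First-order condition (treating rivals' output as given): 283 - 2q_i - Σ_{j≠i} q_j = 0.
With identical firms every q_j equals q_i, so Σ_{j≠i} q_j = 3q_i and 283 = 5q_i, giving q_i = 283/5.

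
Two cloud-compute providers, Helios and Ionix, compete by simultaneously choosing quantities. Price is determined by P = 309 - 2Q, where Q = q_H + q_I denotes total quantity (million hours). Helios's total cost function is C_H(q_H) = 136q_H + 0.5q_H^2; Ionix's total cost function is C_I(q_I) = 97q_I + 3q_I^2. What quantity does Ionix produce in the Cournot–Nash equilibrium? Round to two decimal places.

15.52

Helios's profit: π_H = (309 - 2Q)q_H - (136q_H + (1/2)q_H²). Setting ∂π_H/∂q_H = 0: 173 - 5q_H - 2(q_I) = 0.
Ionix's profit: π_I = (309 - 2Q)q_I - (97q_I + 3q_I²). Setting ∂π_I/∂q_I = 0: 212 - 10q_I - 2(q_H) = 0.
Rearranging gives the reaction functions q_H = (173 - 2q_I)/5 and q_I = (212 - 2q_H)/10.
Solving the pair: q_H = 653/23, q_I = 357/23.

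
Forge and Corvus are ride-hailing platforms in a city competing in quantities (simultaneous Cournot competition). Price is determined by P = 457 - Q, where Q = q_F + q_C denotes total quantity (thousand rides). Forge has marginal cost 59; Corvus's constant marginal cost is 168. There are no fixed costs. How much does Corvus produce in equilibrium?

60

Forge's profit: π_F = (457 - Q)q_F - (59q_F). Setting ∂π_F/∂q_F = 0: 398 - 2q_F - (q_C) = 0.
Corvus's first-order condition: 289 - 2q_C - (q_F) = 0.
So q_F = (398 - q_C)/2 and q_C = (289 - q_F)/2.
Solving the pair: q_F = 169, q_C = 60.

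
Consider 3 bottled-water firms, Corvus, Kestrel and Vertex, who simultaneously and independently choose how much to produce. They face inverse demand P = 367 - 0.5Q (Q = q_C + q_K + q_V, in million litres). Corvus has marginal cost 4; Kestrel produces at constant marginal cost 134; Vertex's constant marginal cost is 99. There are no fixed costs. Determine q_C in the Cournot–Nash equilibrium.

294

Corvus's profit: π_C = (367 - 0.5Q)q_C - (4q_C). Setting ∂π_C/∂q_C = 0: 363 - q_C - (1/2)(q_K + q_V) = 0.
Kestrel's first-order condition: 233 - q_K - (1/2)(q_C + q_V) = 0.
Vertex's first-order condition: 268 - q_V - (1/2)(q_C + q_K) = 0.
Adding the 3 first-order conditions: 864 − 2Q = 0, so Q = 432.
Back-substituting: q_C = (363 − 216)/(1/2) = 294, q_K = (233 − 216)/(1/2) = 34, q_V = (268 − 216)/(1/2) = 104.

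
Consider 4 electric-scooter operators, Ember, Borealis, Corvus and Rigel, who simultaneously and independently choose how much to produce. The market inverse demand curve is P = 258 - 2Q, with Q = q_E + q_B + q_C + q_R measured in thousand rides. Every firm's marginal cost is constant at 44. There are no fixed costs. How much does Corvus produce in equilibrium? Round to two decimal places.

A representative firm's profit is π_i = q_i(258 - 2Q) - 44q_i.
Setting ∂π_i/∂q_i = 0 with rivals' quantities fixed: 214 - 4q_i - 2·Σ_{j≠i} q_j = 0.
By symmetry each firm produces the same amount; substituting Σ_{j≠i} q_j = 3q_i yields q_i = 214/10 = 107/5.

21.40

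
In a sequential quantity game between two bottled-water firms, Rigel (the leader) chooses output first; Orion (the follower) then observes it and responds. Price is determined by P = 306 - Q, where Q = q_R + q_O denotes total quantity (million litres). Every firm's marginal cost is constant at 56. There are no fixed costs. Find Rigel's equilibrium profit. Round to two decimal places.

The follower Orion best-responds to any q_R: π_O = (306 - Q)q_O - 56q_O.
Setting the follower's marginal profit to zero, 250 - q_R - 2q_O = 0, i.e. q_O = (250 - q_R)/2.
The leader anticipates this reaction. Substituting into P = 306 - Q gives P = 181 - (1/2)q_R, so π_R = (181 - (1/2)q_R)q_R - 56q_R.
The leader's first-order condition 125 - q_R = 0 yields q_R = 125.
Then q_O = (250 - 125)/2 = 125/2.
Price P = 306 - 375/2 = 237/2.
Rigel's profit: (237/2 - 56)·125 = 7812.5000.

7812.50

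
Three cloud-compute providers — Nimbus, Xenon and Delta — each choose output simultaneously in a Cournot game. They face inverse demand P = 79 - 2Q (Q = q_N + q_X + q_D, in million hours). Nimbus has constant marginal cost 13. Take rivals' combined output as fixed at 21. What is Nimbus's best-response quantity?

With rivals' combined output fixed at 21, Nimbus's profit is π_N = (79 - 2·21 - 2q_N)q_N - (13q_N) = (37 - 2q_N)q_N - (13q_N).
∂π_N/∂q_N = 24 - 4q_N = 0, so q_N = 6.

6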